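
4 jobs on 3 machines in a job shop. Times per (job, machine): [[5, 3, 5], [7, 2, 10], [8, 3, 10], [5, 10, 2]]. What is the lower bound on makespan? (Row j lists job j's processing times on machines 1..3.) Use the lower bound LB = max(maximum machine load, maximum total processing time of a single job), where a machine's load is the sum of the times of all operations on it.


Machine loads:
  Machine 1: 5 + 7 + 8 + 5 = 25
  Machine 2: 3 + 2 + 3 + 10 = 18
  Machine 3: 5 + 10 + 10 + 2 = 27
Max machine load = 27
Job totals:
  Job 1: 13
  Job 2: 19
  Job 3: 21
  Job 4: 17
Max job total = 21
Lower bound = max(27, 21) = 27

27


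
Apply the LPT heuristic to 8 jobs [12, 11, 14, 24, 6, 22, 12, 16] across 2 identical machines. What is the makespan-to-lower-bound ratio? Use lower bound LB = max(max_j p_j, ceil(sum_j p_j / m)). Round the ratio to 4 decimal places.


LPT order: [24, 22, 16, 14, 12, 12, 11, 6]
Machine loads after assignment: [61, 56]
LPT makespan = 61
Lower bound = max(max_job, ceil(total/2)) = max(24, 59) = 59
Ratio = 61 / 59 = 1.0339

1.0339


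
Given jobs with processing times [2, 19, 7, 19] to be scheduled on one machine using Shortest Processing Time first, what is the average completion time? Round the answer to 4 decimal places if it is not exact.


Sort jobs by processing time (SPT order): [2, 7, 19, 19]
Compute completion times sequentially:
  Job 1: processing = 2, completes at 2
  Job 2: processing = 7, completes at 9
  Job 3: processing = 19, completes at 28
  Job 4: processing = 19, completes at 47
Sum of completion times = 86
Average completion time = 86/4 = 21.5

21.5


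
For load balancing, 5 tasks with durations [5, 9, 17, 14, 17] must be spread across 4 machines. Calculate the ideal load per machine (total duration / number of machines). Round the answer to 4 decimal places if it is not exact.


Total processing time = 5 + 9 + 17 + 14 + 17 = 62
Number of machines = 4
Ideal balanced load = 62 / 4 = 15.5

15.5


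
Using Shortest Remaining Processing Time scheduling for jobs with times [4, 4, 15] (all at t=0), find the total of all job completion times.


Since all jobs arrive at t=0, SRPT equals SPT ordering.
SPT order: [4, 4, 15]
Completion times:
  Job 1: p=4, C=4
  Job 2: p=4, C=8
  Job 3: p=15, C=23
Total completion time = 4 + 8 + 23 = 35

35


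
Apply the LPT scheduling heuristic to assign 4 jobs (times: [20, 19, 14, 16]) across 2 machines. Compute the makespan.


Sort jobs in decreasing order (LPT): [20, 19, 16, 14]
Assign each job to the least loaded machine:
  Machine 1: jobs [20, 14], load = 34
  Machine 2: jobs [19, 16], load = 35
Makespan = max load = 35

35


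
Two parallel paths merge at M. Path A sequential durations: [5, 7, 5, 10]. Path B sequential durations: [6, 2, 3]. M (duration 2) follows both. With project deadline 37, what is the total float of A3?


Forward pass: ES(A3) = sum of predecessors on chain A = 12
EF = ES + duration = 12 + 5 = 17
Backward pass: LF(M) = deadline = 37; LS(M) = 37 - 2 = 35
LF(A3) = LS(M) - sum(successors on chain A) = 35 - 10 = 25
LS = LF - duration = 25 - 5 = 20
Total float = LS - ES = 20 - 12 = 8

8


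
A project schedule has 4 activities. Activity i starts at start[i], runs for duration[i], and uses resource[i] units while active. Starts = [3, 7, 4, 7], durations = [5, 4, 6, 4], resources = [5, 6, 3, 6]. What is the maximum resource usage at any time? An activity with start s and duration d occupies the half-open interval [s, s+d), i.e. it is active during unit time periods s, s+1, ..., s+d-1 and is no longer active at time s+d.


Each activity i is active on [start_i, start_i + duration_i).
Compute total resource usage per time slot:
  t=0: active resources = [], total = 0
  t=1: active resources = [], total = 0
  t=2: active resources = [], total = 0
  t=3: active resources = [5], total = 5
  t=4: active resources = [5, 3], total = 8
  t=5: active resources = [5, 3], total = 8
  t=6: active resources = [5, 3], total = 8
  t=7: active resources = [5, 6, 3, 6], total = 20
  t=8: active resources = [6, 3, 6], total = 15
  t=9: active resources = [6, 3, 6], total = 15
  t=10: active resources = [6, 6], total = 12
Peak resource demand = 20

20


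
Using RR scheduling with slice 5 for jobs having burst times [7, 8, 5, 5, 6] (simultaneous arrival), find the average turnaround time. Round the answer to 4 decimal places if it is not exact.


Time quantum = 5
Execution trace:
  J1 runs 5 units, time = 5
  J2 runs 5 units, time = 10
  J3 runs 5 units, time = 15
  J4 runs 5 units, time = 20
  J5 runs 5 units, time = 25
  J1 runs 2 units, time = 27
  J2 runs 3 units, time = 30
  J5 runs 1 units, time = 31
Finish times: [27, 30, 15, 20, 31]
Average turnaround = 123/5 = 24.6

24.6


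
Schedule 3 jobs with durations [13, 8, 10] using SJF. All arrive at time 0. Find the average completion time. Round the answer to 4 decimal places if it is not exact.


SJF order (ascending): [8, 10, 13]
Completion times:
  Job 1: burst=8, C=8
  Job 2: burst=10, C=18
  Job 3: burst=13, C=31
Average completion = 57/3 = 19.0

19.0


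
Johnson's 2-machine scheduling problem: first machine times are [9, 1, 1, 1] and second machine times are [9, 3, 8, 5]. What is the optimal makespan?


Apply Johnson's rule:
  Group 1 (a <= b): [(2, 1, 3), (3, 1, 8), (4, 1, 5), (1, 9, 9)]
  Group 2 (a > b): []
Optimal job order: [2, 3, 4, 1]
Schedule:
  Job 2: M1 done at 1, M2 done at 4
  Job 3: M1 done at 2, M2 done at 12
  Job 4: M1 done at 3, M2 done at 17
  Job 1: M1 done at 12, M2 done at 26
Makespan = 26

26


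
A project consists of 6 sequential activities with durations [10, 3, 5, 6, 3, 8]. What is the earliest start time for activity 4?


Activity 4 starts after activities 1 through 3 complete.
Predecessor durations: [10, 3, 5]
ES = 10 + 3 + 5 = 18

18


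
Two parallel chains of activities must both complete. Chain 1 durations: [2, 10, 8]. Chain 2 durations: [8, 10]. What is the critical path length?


Path A total = 2 + 10 + 8 = 20
Path B total = 8 + 10 = 18
Critical path = longest path = max(20, 18) = 20

20


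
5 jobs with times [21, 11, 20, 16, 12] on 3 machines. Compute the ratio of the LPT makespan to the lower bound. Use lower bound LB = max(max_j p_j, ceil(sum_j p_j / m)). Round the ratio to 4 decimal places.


LPT order: [21, 20, 16, 12, 11]
Machine loads after assignment: [21, 31, 28]
LPT makespan = 31
Lower bound = max(max_job, ceil(total/3)) = max(21, 27) = 27
Ratio = 31 / 27 = 1.1481

1.1481


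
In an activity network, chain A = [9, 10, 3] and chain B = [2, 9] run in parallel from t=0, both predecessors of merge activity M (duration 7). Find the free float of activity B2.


ES(B2) = sum of predecessors on chain B = 2
EF(B2) = ES + duration = 2 + 9 = 11
Successor of B2 is M. ES(M) = max(sum(A), sum(B)) = max(22, 11) = 22
Free float = ES(successor) - EF(current) = 22 - 11 = 11

11


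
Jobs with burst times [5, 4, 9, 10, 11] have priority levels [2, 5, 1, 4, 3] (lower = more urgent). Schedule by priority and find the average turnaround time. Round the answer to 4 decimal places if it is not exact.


Sort by priority (ascending = highest first):
Order: [(1, 9), (2, 5), (3, 11), (4, 10), (5, 4)]
Completion times:
  Priority 1, burst=9, C=9
  Priority 2, burst=5, C=14
  Priority 3, burst=11, C=25
  Priority 4, burst=10, C=35
  Priority 5, burst=4, C=39
Average turnaround = 122/5 = 24.4

24.4


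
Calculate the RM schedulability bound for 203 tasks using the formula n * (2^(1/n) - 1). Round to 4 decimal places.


Compute 2^(1/203) = 1.0034203542
Subtract 1: 1.0034203542 - 1 = 0.0034203542
Multiply by n: 203 * 0.0034203542 = 0.6943319026
Round to 4 dp: 0.6943

0.6943


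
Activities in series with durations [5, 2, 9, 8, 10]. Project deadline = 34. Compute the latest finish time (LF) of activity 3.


LF(activity 3) = deadline - sum of successor durations
Successors: activities 4 through 5 with durations [8, 10]
Sum of successor durations = 18
LF = 34 - 18 = 16

16


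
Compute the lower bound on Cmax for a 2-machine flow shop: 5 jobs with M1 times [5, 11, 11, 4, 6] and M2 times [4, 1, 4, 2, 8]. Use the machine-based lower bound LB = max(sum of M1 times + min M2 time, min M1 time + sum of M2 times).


LB1 = sum(M1 times) + min(M2 times) = 37 + 1 = 38
LB2 = min(M1 times) + sum(M2 times) = 4 + 19 = 23
Lower bound = max(LB1, LB2) = max(38, 23) = 38

38


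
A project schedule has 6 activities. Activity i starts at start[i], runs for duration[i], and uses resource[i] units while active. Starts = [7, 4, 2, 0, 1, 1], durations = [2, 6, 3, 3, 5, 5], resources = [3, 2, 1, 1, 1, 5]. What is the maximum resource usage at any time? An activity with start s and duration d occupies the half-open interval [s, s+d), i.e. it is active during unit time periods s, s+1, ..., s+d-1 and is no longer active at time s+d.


Each activity i is active on [start_i, start_i + duration_i).
Compute total resource usage per time slot:
  t=0: active resources = [1], total = 1
  t=1: active resources = [1, 1, 5], total = 7
  t=2: active resources = [1, 1, 1, 5], total = 8
  t=3: active resources = [1, 1, 5], total = 7
  t=4: active resources = [2, 1, 1, 5], total = 9
  t=5: active resources = [2, 1, 5], total = 8
  t=6: active resources = [2], total = 2
  t=7: active resources = [3, 2], total = 5
  t=8: active resources = [3, 2], total = 5
  t=9: active resources = [2], total = 2
Peak resource demand = 9

9


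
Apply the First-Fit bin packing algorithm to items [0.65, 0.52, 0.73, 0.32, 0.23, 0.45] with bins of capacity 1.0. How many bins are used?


Place items sequentially using First-Fit:
  Item 0.65 -> new Bin 1
  Item 0.52 -> new Bin 2
  Item 0.73 -> new Bin 3
  Item 0.32 -> Bin 1 (now 0.97)
  Item 0.23 -> Bin 2 (now 0.75)
  Item 0.45 -> new Bin 4
Total bins used = 4

4


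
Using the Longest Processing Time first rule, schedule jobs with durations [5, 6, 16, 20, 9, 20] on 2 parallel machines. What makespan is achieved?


Sort jobs in decreasing order (LPT): [20, 20, 16, 9, 6, 5]
Assign each job to the least loaded machine:
  Machine 1: jobs [20, 16], load = 36
  Machine 2: jobs [20, 9, 6, 5], load = 40
Makespan = max load = 40

40


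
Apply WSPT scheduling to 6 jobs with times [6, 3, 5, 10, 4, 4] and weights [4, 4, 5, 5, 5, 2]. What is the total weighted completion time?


Compute p/w ratios and sort ascending (WSPT): [(3, 4), (4, 5), (5, 5), (6, 4), (10, 5), (4, 2)]
Compute weighted completion times:
  Job (p=3,w=4): C=3, w*C=4*3=12
  Job (p=4,w=5): C=7, w*C=5*7=35
  Job (p=5,w=5): C=12, w*C=5*12=60
  Job (p=6,w=4): C=18, w*C=4*18=72
  Job (p=10,w=5): C=28, w*C=5*28=140
  Job (p=4,w=2): C=32, w*C=2*32=64
Total weighted completion time = 383

383


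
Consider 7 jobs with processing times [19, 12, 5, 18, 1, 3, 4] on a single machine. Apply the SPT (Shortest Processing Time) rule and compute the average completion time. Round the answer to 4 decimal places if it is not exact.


Sort jobs by processing time (SPT order): [1, 3, 4, 5, 12, 18, 19]
Compute completion times sequentially:
  Job 1: processing = 1, completes at 1
  Job 2: processing = 3, completes at 4
  Job 3: processing = 4, completes at 8
  Job 4: processing = 5, completes at 13
  Job 5: processing = 12, completes at 25
  Job 6: processing = 18, completes at 43
  Job 7: processing = 19, completes at 62
Sum of completion times = 156
Average completion time = 156/7 = 22.2857

22.2857


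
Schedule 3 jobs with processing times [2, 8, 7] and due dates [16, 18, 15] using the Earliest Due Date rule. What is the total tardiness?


Sort by due date (EDD order): [(7, 15), (2, 16), (8, 18)]
Compute completion times and tardiness:
  Job 1: p=7, d=15, C=7, tardiness=max(0,7-15)=0
  Job 2: p=2, d=16, C=9, tardiness=max(0,9-16)=0
  Job 3: p=8, d=18, C=17, tardiness=max(0,17-18)=0
Total tardiness = 0

0


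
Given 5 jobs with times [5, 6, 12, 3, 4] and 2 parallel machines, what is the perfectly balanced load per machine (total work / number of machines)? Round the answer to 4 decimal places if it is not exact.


Total processing time = 5 + 6 + 12 + 3 + 4 = 30
Number of machines = 2
Ideal balanced load = 30 / 2 = 15.0

15.0


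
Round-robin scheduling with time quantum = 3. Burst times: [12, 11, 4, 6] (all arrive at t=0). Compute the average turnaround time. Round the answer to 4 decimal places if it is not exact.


Time quantum = 3
Execution trace:
  J1 runs 3 units, time = 3
  J2 runs 3 units, time = 6
  J3 runs 3 units, time = 9
  J4 runs 3 units, time = 12
  J1 runs 3 units, time = 15
  J2 runs 3 units, time = 18
  J3 runs 1 units, time = 19
  J4 runs 3 units, time = 22
  J1 runs 3 units, time = 25
  J2 runs 3 units, time = 28
  J1 runs 3 units, time = 31
  J2 runs 2 units, time = 33
Finish times: [31, 33, 19, 22]
Average turnaround = 105/4 = 26.25

26.25


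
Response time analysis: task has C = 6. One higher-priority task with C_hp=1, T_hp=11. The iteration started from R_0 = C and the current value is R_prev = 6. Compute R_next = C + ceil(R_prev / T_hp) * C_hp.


R_next = C + ceil(R_prev / T_hp) * C_hp
ceil(6 / 11) = ceil(0.5455) = 1
Interference = 1 * 1 = 1
R_next = 6 + 1 = 7

7


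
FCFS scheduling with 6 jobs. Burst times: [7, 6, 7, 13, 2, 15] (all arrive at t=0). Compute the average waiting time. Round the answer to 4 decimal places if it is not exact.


FCFS order (as given): [7, 6, 7, 13, 2, 15]
Waiting times:
  Job 1: wait = 0
  Job 2: wait = 7
  Job 3: wait = 13
  Job 4: wait = 20
  Job 5: wait = 33
  Job 6: wait = 35
Sum of waiting times = 108
Average waiting time = 108/6 = 18.0

18.0


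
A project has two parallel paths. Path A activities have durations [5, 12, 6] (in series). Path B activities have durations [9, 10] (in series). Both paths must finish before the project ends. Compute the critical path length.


Path A total = 5 + 12 + 6 = 23
Path B total = 9 + 10 = 19
Critical path = longest path = max(23, 19) = 23

23


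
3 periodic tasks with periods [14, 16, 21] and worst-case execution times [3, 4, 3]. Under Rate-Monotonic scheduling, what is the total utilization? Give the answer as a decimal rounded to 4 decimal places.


Compute individual utilizations (exact fractions):
  Task 1: C/T = 3/14 (approx. 0.2143)
  Task 2: C/T = 4/16 = 1/4 (approx. 0.25)
  Task 3: C/T = 3/21 = 1/7 (approx. 0.1429)
Total utilization U = 3/14 + 1/4 + 1/7 = 17/28
Rounded to 4 decimal places: U = 0.6071
RM (Liu & Layland) bound for 3 tasks = 0.779763; compare with U = 17/28 (approx. 0.607143)
U <= bound, so schedulable by RM sufficient condition.

0.6071


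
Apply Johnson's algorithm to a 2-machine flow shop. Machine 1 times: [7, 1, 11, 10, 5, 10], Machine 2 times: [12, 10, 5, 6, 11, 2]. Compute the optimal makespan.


Apply Johnson's rule:
  Group 1 (a <= b): [(2, 1, 10), (5, 5, 11), (1, 7, 12)]
  Group 2 (a > b): [(4, 10, 6), (3, 11, 5), (6, 10, 2)]
Optimal job order: [2, 5, 1, 4, 3, 6]
Schedule:
  Job 2: M1 done at 1, M2 done at 11
  Job 5: M1 done at 6, M2 done at 22
  Job 1: M1 done at 13, M2 done at 34
  Job 4: M1 done at 23, M2 done at 40
  Job 3: M1 done at 34, M2 done at 45
  Job 6: M1 done at 44, M2 done at 47
Makespan = 47

47


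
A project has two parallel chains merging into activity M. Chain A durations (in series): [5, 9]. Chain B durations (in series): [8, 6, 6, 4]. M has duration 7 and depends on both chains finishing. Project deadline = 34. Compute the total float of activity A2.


Forward pass: ES(A2) = sum of predecessors on chain A = 5
EF = ES + duration = 5 + 9 = 14
Backward pass: LF(M) = deadline = 34; LS(M) = 34 - 7 = 27
LF(A2) = LS(M) - sum(successors on chain A) = 27 - 0 = 27
LS = LF - duration = 27 - 9 = 18
Total float = LS - ES = 18 - 5 = 13

13


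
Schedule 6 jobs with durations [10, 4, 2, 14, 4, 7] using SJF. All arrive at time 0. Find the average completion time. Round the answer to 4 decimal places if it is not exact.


SJF order (ascending): [2, 4, 4, 7, 10, 14]
Completion times:
  Job 1: burst=2, C=2
  Job 2: burst=4, C=6
  Job 3: burst=4, C=10
  Job 4: burst=7, C=17
  Job 5: burst=10, C=27
  Job 6: burst=14, C=41
Average completion = 103/6 = 17.1667

17.1667


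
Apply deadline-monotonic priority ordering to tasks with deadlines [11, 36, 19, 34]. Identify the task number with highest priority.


Sort tasks by relative deadline (ascending):
  Task 1: deadline = 11
  Task 3: deadline = 19
  Task 4: deadline = 34
  Task 2: deadline = 36
Priority order (highest first): [1, 3, 4, 2]
Highest priority task = 1

1


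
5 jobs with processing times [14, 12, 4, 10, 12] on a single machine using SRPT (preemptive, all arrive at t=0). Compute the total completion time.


Since all jobs arrive at t=0, SRPT equals SPT ordering.
SPT order: [4, 10, 12, 12, 14]
Completion times:
  Job 1: p=4, C=4
  Job 2: p=10, C=14
  Job 3: p=12, C=26
  Job 4: p=12, C=38
  Job 5: p=14, C=52
Total completion time = 4 + 14 + 26 + 38 + 52 = 134

134


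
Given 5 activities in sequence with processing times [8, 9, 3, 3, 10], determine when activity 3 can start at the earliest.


Activity 3 starts after activities 1 through 2 complete.
Predecessor durations: [8, 9]
ES = 8 + 9 = 17

17


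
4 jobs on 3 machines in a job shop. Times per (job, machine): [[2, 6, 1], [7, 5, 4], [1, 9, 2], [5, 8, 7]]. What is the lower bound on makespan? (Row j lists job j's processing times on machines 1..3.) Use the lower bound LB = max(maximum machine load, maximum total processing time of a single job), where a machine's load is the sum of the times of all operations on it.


Machine loads:
  Machine 1: 2 + 7 + 1 + 5 = 15
  Machine 2: 6 + 5 + 9 + 8 = 28
  Machine 3: 1 + 4 + 2 + 7 = 14
Max machine load = 28
Job totals:
  Job 1: 9
  Job 2: 16
  Job 3: 12
  Job 4: 20
Max job total = 20
Lower bound = max(28, 20) = 28

28


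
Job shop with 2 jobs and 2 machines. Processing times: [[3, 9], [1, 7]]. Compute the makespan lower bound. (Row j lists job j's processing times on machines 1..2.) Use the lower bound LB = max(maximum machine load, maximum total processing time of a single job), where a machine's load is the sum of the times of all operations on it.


Machine loads:
  Machine 1: 3 + 1 = 4
  Machine 2: 9 + 7 = 16
Max machine load = 16
Job totals:
  Job 1: 12
  Job 2: 8
Max job total = 12
Lower bound = max(16, 12) = 16

16


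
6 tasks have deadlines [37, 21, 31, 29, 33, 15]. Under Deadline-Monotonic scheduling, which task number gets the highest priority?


Sort tasks by relative deadline (ascending):
  Task 6: deadline = 15
  Task 2: deadline = 21
  Task 4: deadline = 29
  Task 3: deadline = 31
  Task 5: deadline = 33
  Task 1: deadline = 37
Priority order (highest first): [6, 2, 4, 3, 5, 1]
Highest priority task = 6

6


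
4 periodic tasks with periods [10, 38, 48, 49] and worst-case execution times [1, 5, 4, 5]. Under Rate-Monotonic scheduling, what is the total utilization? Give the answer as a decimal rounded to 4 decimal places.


Compute individual utilizations (exact fractions):
  Task 1: C/T = 1/10 (approx. 0.1)
  Task 2: C/T = 5/38 (approx. 0.1316)
  Task 3: C/T = 4/48 = 1/12 (approx. 0.0833)
  Task 4: C/T = 5/49 (approx. 0.102)
Total utilization U = 1/10 + 5/38 + 1/12 + 5/49 = 23291/55860
Rounded to 4 decimal places: U = 0.4170
RM (Liu & Layland) bound for 4 tasks = 0.756828; compare with U = 23291/55860 (approx. 0.416953)
U <= bound, so schedulable by RM sufficient condition.

0.4170


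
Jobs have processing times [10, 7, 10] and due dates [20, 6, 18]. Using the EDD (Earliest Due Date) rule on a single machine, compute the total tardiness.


Sort by due date (EDD order): [(7, 6), (10, 18), (10, 20)]
Compute completion times and tardiness:
  Job 1: p=7, d=6, C=7, tardiness=max(0,7-6)=1
  Job 2: p=10, d=18, C=17, tardiness=max(0,17-18)=0
  Job 3: p=10, d=20, C=27, tardiness=max(0,27-20)=7
Total tardiness = 8

8


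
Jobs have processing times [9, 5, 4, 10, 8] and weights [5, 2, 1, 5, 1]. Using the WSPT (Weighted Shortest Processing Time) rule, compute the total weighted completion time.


Compute p/w ratios and sort ascending (WSPT): [(9, 5), (10, 5), (5, 2), (4, 1), (8, 1)]
Compute weighted completion times:
  Job (p=9,w=5): C=9, w*C=5*9=45
  Job (p=10,w=5): C=19, w*C=5*19=95
  Job (p=5,w=2): C=24, w*C=2*24=48
  Job (p=4,w=1): C=28, w*C=1*28=28
  Job (p=8,w=1): C=36, w*C=1*36=36
Total weighted completion time = 252

252


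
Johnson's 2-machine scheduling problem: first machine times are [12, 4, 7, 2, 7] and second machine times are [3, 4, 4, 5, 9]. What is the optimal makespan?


Apply Johnson's rule:
  Group 1 (a <= b): [(4, 2, 5), (2, 4, 4), (5, 7, 9)]
  Group 2 (a > b): [(3, 7, 4), (1, 12, 3)]
Optimal job order: [4, 2, 5, 3, 1]
Schedule:
  Job 4: M1 done at 2, M2 done at 7
  Job 2: M1 done at 6, M2 done at 11
  Job 5: M1 done at 13, M2 done at 22
  Job 3: M1 done at 20, M2 done at 26
  Job 1: M1 done at 32, M2 done at 35
Makespan = 35

35


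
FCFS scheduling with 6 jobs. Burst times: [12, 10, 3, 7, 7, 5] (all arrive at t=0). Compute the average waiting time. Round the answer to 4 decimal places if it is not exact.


FCFS order (as given): [12, 10, 3, 7, 7, 5]
Waiting times:
  Job 1: wait = 0
  Job 2: wait = 12
  Job 3: wait = 22
  Job 4: wait = 25
  Job 5: wait = 32
  Job 6: wait = 39
Sum of waiting times = 130
Average waiting time = 130/6 = 21.6667

21.6667


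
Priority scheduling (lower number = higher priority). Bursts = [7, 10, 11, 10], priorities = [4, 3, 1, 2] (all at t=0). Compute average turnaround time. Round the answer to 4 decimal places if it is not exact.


Sort by priority (ascending = highest first):
Order: [(1, 11), (2, 10), (3, 10), (4, 7)]
Completion times:
  Priority 1, burst=11, C=11
  Priority 2, burst=10, C=21
  Priority 3, burst=10, C=31
  Priority 4, burst=7, C=38
Average turnaround = 101/4 = 25.25

25.25


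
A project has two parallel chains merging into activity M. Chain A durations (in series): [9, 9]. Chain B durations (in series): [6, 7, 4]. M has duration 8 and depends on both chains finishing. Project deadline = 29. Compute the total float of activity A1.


Forward pass: ES(A1) = sum of predecessors on chain A = 0
EF = ES + duration = 0 + 9 = 9
Backward pass: LF(M) = deadline = 29; LS(M) = 29 - 8 = 21
LF(A1) = LS(M) - sum(successors on chain A) = 21 - 9 = 12
LS = LF - duration = 12 - 9 = 3
Total float = LS - ES = 3 - 0 = 3

3


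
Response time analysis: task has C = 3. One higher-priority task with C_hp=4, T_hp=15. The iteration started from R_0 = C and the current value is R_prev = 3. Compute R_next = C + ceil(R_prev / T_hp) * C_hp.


R_next = C + ceil(R_prev / T_hp) * C_hp
ceil(3 / 15) = ceil(0.2) = 1
Interference = 1 * 4 = 4
R_next = 3 + 4 = 7

7


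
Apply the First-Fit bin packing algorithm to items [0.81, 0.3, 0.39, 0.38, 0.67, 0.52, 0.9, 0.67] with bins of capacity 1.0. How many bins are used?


Place items sequentially using First-Fit:
  Item 0.81 -> new Bin 1
  Item 0.3 -> new Bin 2
  Item 0.39 -> Bin 2 (now 0.69)
  Item 0.38 -> new Bin 3
  Item 0.67 -> new Bin 4
  Item 0.52 -> Bin 3 (now 0.9)
  Item 0.9 -> new Bin 5
  Item 0.67 -> new Bin 6
Total bins used = 6

6


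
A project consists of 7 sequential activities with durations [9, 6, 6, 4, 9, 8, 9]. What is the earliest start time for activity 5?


Activity 5 starts after activities 1 through 4 complete.
Predecessor durations: [9, 6, 6, 4]
ES = 9 + 6 + 6 + 4 = 25

25


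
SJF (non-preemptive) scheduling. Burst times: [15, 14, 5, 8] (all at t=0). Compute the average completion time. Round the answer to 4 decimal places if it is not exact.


SJF order (ascending): [5, 8, 14, 15]
Completion times:
  Job 1: burst=5, C=5
  Job 2: burst=8, C=13
  Job 3: burst=14, C=27
  Job 4: burst=15, C=42
Average completion = 87/4 = 21.75

21.75


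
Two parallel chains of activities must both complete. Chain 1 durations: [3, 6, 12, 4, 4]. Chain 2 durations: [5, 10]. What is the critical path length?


Path A total = 3 + 6 + 12 + 4 + 4 = 29
Path B total = 5 + 10 = 15
Critical path = longest path = max(29, 15) = 29

29


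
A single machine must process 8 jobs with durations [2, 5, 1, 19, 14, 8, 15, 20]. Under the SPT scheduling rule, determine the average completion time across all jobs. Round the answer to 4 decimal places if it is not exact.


Sort jobs by processing time (SPT order): [1, 2, 5, 8, 14, 15, 19, 20]
Compute completion times sequentially:
  Job 1: processing = 1, completes at 1
  Job 2: processing = 2, completes at 3
  Job 3: processing = 5, completes at 8
  Job 4: processing = 8, completes at 16
  Job 5: processing = 14, completes at 30
  Job 6: processing = 15, completes at 45
  Job 7: processing = 19, completes at 64
  Job 8: processing = 20, completes at 84
Sum of completion times = 251
Average completion time = 251/8 = 31.375

31.375


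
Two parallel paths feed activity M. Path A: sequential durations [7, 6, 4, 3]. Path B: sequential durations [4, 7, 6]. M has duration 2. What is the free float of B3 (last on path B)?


ES(B3) = sum of predecessors on chain B = 11
EF(B3) = ES + duration = 11 + 6 = 17
Successor of B3 is M. ES(M) = max(sum(A), sum(B)) = max(20, 17) = 20
Free float = ES(successor) - EF(current) = 20 - 17 = 3

3


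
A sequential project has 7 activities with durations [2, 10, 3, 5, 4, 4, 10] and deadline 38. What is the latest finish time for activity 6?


LF(activity 6) = deadline - sum of successor durations
Successors: activities 7 through 7 with durations [10]
Sum of successor durations = 10
LF = 38 - 10 = 28

28


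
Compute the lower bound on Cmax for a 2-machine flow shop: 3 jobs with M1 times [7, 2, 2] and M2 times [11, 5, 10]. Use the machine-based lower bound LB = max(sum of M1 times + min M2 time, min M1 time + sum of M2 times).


LB1 = sum(M1 times) + min(M2 times) = 11 + 5 = 16
LB2 = min(M1 times) + sum(M2 times) = 2 + 26 = 28
Lower bound = max(LB1, LB2) = max(16, 28) = 28

28


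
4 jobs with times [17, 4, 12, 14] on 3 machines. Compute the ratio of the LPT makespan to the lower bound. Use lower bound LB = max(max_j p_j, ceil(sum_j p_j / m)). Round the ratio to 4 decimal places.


LPT order: [17, 14, 12, 4]
Machine loads after assignment: [17, 14, 16]
LPT makespan = 17
Lower bound = max(max_job, ceil(total/3)) = max(17, 16) = 17
Ratio = 17 / 17 = 1.0

1.0


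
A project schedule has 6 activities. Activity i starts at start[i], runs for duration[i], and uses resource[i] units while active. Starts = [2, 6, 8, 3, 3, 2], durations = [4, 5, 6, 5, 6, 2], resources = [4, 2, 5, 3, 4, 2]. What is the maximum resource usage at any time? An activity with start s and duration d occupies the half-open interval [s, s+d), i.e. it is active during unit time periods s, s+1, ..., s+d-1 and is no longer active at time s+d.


Each activity i is active on [start_i, start_i + duration_i).
Compute total resource usage per time slot:
  t=0: active resources = [], total = 0
  t=1: active resources = [], total = 0
  t=2: active resources = [4, 2], total = 6
  t=3: active resources = [4, 3, 4, 2], total = 13
  t=4: active resources = [4, 3, 4], total = 11
  t=5: active resources = [4, 3, 4], total = 11
  t=6: active resources = [2, 3, 4], total = 9
  t=7: active resources = [2, 3, 4], total = 9
  t=8: active resources = [2, 5, 4], total = 11
  t=9: active resources = [2, 5], total = 7
  t=10: active resources = [2, 5], total = 7
  t=11: active resources = [5], total = 5
  t=12: active resources = [5], total = 5
  t=13: active resources = [5], total = 5
Peak resource demand = 13

13


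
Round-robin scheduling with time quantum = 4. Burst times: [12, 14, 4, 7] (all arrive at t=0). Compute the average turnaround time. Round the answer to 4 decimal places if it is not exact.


Time quantum = 4
Execution trace:
  J1 runs 4 units, time = 4
  J2 runs 4 units, time = 8
  J3 runs 4 units, time = 12
  J4 runs 4 units, time = 16
  J1 runs 4 units, time = 20
  J2 runs 4 units, time = 24
  J4 runs 3 units, time = 27
  J1 runs 4 units, time = 31
  J2 runs 4 units, time = 35
  J2 runs 2 units, time = 37
Finish times: [31, 37, 12, 27]
Average turnaround = 107/4 = 26.75

26.75


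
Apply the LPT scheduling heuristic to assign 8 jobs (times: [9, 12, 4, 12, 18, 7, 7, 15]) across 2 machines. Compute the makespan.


Sort jobs in decreasing order (LPT): [18, 15, 12, 12, 9, 7, 7, 4]
Assign each job to the least loaded machine:
  Machine 1: jobs [18, 12, 7, 4], load = 41
  Machine 2: jobs [15, 12, 9, 7], load = 43
Makespan = max load = 43

43


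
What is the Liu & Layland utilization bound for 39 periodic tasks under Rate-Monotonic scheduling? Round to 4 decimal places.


Compute 2^(1/39) = 1.0179318843
Subtract 1: 1.0179318843 - 1 = 0.0179318843
Multiply by n: 39 * 0.0179318843 = 0.6993434877
Round to 4 dp: 0.6993

0.6993


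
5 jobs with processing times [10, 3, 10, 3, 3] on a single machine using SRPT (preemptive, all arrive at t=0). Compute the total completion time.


Since all jobs arrive at t=0, SRPT equals SPT ordering.
SPT order: [3, 3, 3, 10, 10]
Completion times:
  Job 1: p=3, C=3
  Job 2: p=3, C=6
  Job 3: p=3, C=9
  Job 4: p=10, C=19
  Job 5: p=10, C=29
Total completion time = 3 + 6 + 9 + 19 + 29 = 66

66


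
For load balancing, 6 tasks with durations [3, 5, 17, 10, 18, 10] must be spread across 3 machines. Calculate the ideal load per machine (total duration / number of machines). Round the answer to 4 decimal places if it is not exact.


Total processing time = 3 + 5 + 17 + 10 + 18 + 10 = 63
Number of machines = 3
Ideal balanced load = 63 / 3 = 21.0

21.0


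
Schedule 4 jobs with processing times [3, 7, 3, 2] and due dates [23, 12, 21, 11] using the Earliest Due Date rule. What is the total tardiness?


Sort by due date (EDD order): [(2, 11), (7, 12), (3, 21), (3, 23)]
Compute completion times and tardiness:
  Job 1: p=2, d=11, C=2, tardiness=max(0,2-11)=0
  Job 2: p=7, d=12, C=9, tardiness=max(0,9-12)=0
  Job 3: p=3, d=21, C=12, tardiness=max(0,12-21)=0
  Job 4: p=3, d=23, C=15, tardiness=max(0,15-23)=0
Total tardiness = 0

0


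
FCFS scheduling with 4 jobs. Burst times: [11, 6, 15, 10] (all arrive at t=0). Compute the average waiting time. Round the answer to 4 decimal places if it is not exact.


FCFS order (as given): [11, 6, 15, 10]
Waiting times:
  Job 1: wait = 0
  Job 2: wait = 11
  Job 3: wait = 17
  Job 4: wait = 32
Sum of waiting times = 60
Average waiting time = 60/4 = 15.0

15.0


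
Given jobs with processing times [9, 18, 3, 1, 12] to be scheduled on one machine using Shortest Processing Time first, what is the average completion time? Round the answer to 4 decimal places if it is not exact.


Sort jobs by processing time (SPT order): [1, 3, 9, 12, 18]
Compute completion times sequentially:
  Job 1: processing = 1, completes at 1
  Job 2: processing = 3, completes at 4
  Job 3: processing = 9, completes at 13
  Job 4: processing = 12, completes at 25
  Job 5: processing = 18, completes at 43
Sum of completion times = 86
Average completion time = 86/5 = 17.2

17.2


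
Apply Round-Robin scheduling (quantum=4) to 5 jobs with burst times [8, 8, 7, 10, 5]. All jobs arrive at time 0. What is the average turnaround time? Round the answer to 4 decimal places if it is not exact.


Time quantum = 4
Execution trace:
  J1 runs 4 units, time = 4
  J2 runs 4 units, time = 8
  J3 runs 4 units, time = 12
  J4 runs 4 units, time = 16
  J5 runs 4 units, time = 20
  J1 runs 4 units, time = 24
  J2 runs 4 units, time = 28
  J3 runs 3 units, time = 31
  J4 runs 4 units, time = 35
  J5 runs 1 units, time = 36
  J4 runs 2 units, time = 38
Finish times: [24, 28, 31, 38, 36]
Average turnaround = 157/5 = 31.4

31.4


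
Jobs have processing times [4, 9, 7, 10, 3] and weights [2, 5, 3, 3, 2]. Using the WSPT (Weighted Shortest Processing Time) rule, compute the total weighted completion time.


Compute p/w ratios and sort ascending (WSPT): [(3, 2), (9, 5), (4, 2), (7, 3), (10, 3)]
Compute weighted completion times:
  Job (p=3,w=2): C=3, w*C=2*3=6
  Job (p=9,w=5): C=12, w*C=5*12=60
  Job (p=4,w=2): C=16, w*C=2*16=32
  Job (p=7,w=3): C=23, w*C=3*23=69
  Job (p=10,w=3): C=33, w*C=3*33=99
Total weighted completion time = 266

266


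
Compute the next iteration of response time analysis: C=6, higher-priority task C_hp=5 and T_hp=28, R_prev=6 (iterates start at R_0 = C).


R_next = C + ceil(R_prev / T_hp) * C_hp
ceil(6 / 28) = ceil(0.2143) = 1
Interference = 1 * 5 = 5
R_next = 6 + 5 = 11

11


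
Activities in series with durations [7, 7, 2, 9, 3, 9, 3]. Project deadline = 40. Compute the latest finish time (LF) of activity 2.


LF(activity 2) = deadline - sum of successor durations
Successors: activities 3 through 7 with durations [2, 9, 3, 9, 3]
Sum of successor durations = 26
LF = 40 - 26 = 14

14


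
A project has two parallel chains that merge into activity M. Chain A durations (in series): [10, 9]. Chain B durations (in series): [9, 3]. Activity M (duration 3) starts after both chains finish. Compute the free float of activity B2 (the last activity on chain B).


ES(B2) = sum of predecessors on chain B = 9
EF(B2) = ES + duration = 9 + 3 = 12
Successor of B2 is M. ES(M) = max(sum(A), sum(B)) = max(19, 12) = 19
Free float = ES(successor) - EF(current) = 19 - 12 = 7

7


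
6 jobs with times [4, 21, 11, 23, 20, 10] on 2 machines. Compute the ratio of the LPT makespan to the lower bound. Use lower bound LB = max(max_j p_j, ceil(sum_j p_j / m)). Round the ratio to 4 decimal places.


LPT order: [23, 21, 20, 11, 10, 4]
Machine loads after assignment: [44, 45]
LPT makespan = 45
Lower bound = max(max_job, ceil(total/2)) = max(23, 45) = 45
Ratio = 45 / 45 = 1.0

1.0


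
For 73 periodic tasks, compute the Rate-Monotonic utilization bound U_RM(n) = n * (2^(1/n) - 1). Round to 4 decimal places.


Compute 2^(1/73) = 1.0095403890
Subtract 1: 1.0095403890 - 1 = 0.0095403890
Multiply by n: 73 * 0.0095403890 = 0.6964483970
Round to 4 dp: 0.6964

0.6964


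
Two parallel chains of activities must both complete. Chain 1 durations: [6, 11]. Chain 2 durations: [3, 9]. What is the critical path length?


Path A total = 6 + 11 = 17
Path B total = 3 + 9 = 12
Critical path = longest path = max(17, 12) = 17

17


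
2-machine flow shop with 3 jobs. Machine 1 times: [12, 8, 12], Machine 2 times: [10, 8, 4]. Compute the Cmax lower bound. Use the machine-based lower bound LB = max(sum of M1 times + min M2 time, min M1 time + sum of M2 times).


LB1 = sum(M1 times) + min(M2 times) = 32 + 4 = 36
LB2 = min(M1 times) + sum(M2 times) = 8 + 22 = 30
Lower bound = max(LB1, LB2) = max(36, 30) = 36

36


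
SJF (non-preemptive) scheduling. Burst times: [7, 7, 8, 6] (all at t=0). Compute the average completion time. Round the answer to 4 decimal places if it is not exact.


SJF order (ascending): [6, 7, 7, 8]
Completion times:
  Job 1: burst=6, C=6
  Job 2: burst=7, C=13
  Job 3: burst=7, C=20
  Job 4: burst=8, C=28
Average completion = 67/4 = 16.75

16.75


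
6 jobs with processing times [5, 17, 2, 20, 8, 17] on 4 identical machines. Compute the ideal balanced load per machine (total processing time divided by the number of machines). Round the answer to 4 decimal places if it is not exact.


Total processing time = 5 + 17 + 2 + 20 + 8 + 17 = 69
Number of machines = 4
Ideal balanced load = 69 / 4 = 17.25

17.25


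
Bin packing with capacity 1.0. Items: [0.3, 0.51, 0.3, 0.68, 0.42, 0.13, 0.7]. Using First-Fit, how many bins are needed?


Place items sequentially using First-Fit:
  Item 0.3 -> new Bin 1
  Item 0.51 -> Bin 1 (now 0.81)
  Item 0.3 -> new Bin 2
  Item 0.68 -> Bin 2 (now 0.98)
  Item 0.42 -> new Bin 3
  Item 0.13 -> Bin 1 (now 0.94)
  Item 0.7 -> new Bin 4
Total bins used = 4

4


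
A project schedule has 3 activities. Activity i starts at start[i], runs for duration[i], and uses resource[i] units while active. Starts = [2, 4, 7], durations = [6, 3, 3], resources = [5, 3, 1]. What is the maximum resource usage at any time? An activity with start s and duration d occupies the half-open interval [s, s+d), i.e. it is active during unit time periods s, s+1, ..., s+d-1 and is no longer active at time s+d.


Each activity i is active on [start_i, start_i + duration_i).
Compute total resource usage per time slot:
  t=0: active resources = [], total = 0
  t=1: active resources = [], total = 0
  t=2: active resources = [5], total = 5
  t=3: active resources = [5], total = 5
  t=4: active resources = [5, 3], total = 8
  t=5: active resources = [5, 3], total = 8
  t=6: active resources = [5, 3], total = 8
  t=7: active resources = [5, 1], total = 6
  t=8: active resources = [1], total = 1
  t=9: active resources = [1], total = 1
Peak resource demand = 8

8


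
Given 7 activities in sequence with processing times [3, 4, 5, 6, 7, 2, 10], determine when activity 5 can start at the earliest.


Activity 5 starts after activities 1 through 4 complete.
Predecessor durations: [3, 4, 5, 6]
ES = 3 + 4 + 5 + 6 = 18

18


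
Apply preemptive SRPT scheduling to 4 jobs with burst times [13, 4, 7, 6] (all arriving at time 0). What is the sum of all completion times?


Since all jobs arrive at t=0, SRPT equals SPT ordering.
SPT order: [4, 6, 7, 13]
Completion times:
  Job 1: p=4, C=4
  Job 2: p=6, C=10
  Job 3: p=7, C=17
  Job 4: p=13, C=30
Total completion time = 4 + 10 + 17 + 30 = 61

61


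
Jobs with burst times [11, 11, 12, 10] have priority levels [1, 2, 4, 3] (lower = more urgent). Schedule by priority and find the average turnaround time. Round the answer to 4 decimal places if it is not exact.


Sort by priority (ascending = highest first):
Order: [(1, 11), (2, 11), (3, 10), (4, 12)]
Completion times:
  Priority 1, burst=11, C=11
  Priority 2, burst=11, C=22
  Priority 3, burst=10, C=32
  Priority 4, burst=12, C=44
Average turnaround = 109/4 = 27.25

27.25


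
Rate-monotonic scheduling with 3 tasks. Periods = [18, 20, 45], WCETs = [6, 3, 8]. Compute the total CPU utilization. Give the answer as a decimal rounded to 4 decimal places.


Compute individual utilizations (exact fractions):
  Task 1: C/T = 6/18 = 1/3 (approx. 0.3333)
  Task 2: C/T = 3/20 (approx. 0.15)
  Task 3: C/T = 8/45 (approx. 0.1778)
Total utilization U = 1/3 + 3/20 + 8/45 = 119/180
Rounded to 4 decimal places: U = 0.6611
RM (Liu & Layland) bound for 3 tasks = 0.779763; compare with U = 119/180 (approx. 0.661111)
U <= bound, so schedulable by RM sufficient condition.

0.6611


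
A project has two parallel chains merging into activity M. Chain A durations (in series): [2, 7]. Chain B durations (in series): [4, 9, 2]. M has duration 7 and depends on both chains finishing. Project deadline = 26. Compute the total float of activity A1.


Forward pass: ES(A1) = sum of predecessors on chain A = 0
EF = ES + duration = 0 + 2 = 2
Backward pass: LF(M) = deadline = 26; LS(M) = 26 - 7 = 19
LF(A1) = LS(M) - sum(successors on chain A) = 19 - 7 = 12
LS = LF - duration = 12 - 2 = 10
Total float = LS - ES = 10 - 0 = 10

10


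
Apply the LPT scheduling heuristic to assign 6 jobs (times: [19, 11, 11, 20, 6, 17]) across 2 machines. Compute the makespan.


Sort jobs in decreasing order (LPT): [20, 19, 17, 11, 11, 6]
Assign each job to the least loaded machine:
  Machine 1: jobs [20, 11, 11], load = 42
  Machine 2: jobs [19, 17, 6], load = 42
Makespan = max load = 42

42


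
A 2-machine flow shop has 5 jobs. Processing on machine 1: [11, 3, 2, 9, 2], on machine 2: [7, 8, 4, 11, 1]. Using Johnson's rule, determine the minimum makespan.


Apply Johnson's rule:
  Group 1 (a <= b): [(3, 2, 4), (2, 3, 8), (4, 9, 11)]
  Group 2 (a > b): [(1, 11, 7), (5, 2, 1)]
Optimal job order: [3, 2, 4, 1, 5]
Schedule:
  Job 3: M1 done at 2, M2 done at 6
  Job 2: M1 done at 5, M2 done at 14
  Job 4: M1 done at 14, M2 done at 25
  Job 1: M1 done at 25, M2 done at 32
  Job 5: M1 done at 27, M2 done at 33
Makespan = 33

33


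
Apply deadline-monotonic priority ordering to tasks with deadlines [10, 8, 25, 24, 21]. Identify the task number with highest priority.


Sort tasks by relative deadline (ascending):
  Task 2: deadline = 8
  Task 1: deadline = 10
  Task 5: deadline = 21
  Task 4: deadline = 24
  Task 3: deadline = 25
Priority order (highest first): [2, 1, 5, 4, 3]
Highest priority task = 2

2
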